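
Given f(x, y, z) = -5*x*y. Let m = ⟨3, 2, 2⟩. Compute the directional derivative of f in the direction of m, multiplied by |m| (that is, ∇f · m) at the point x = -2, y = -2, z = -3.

50

∂f/∂x = -5*y
∂f/∂y = -5*x
∂f/∂z = 0
∇f at (-2, -2, -3) = (10, 10, 0)
∇f · m = (10)(3) + (10)(2) + (0)(2) = 50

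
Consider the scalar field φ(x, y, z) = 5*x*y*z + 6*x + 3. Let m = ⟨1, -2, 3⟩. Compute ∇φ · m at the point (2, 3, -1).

101

∂φ/∂x = 5*y*z + 6
∂φ/∂y = 5*x*z
∂φ/∂z = 5*x*y
∇φ at (2, 3, -1) = (-9, -10, 30)
∇φ · m = (-9)(1) + (-10)(-2) + (30)(3) = 101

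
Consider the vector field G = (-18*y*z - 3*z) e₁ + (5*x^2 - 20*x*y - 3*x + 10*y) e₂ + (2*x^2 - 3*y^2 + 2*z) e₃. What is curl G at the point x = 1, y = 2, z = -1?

(-12, -43, -51)

(∇×G)₁ = ∂G₃/∂y − ∂G₂/∂z = -6*y
(∇×G)₂ = ∂G₁/∂z − ∂G₃/∂x = -4*x - 18*y - 3
(∇×G)₃ = ∂G₂/∂x − ∂G₁/∂y = 10*x - 20*y + 18*z - 3
∇×G = (-6*y, -4*x - 18*y - 3, 10*x - 20*y + 18*z - 3)
At (1, 2, -1): (-12, -43, -51).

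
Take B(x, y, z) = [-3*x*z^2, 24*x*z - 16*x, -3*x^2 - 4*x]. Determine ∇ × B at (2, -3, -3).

(-48, 52, -88)

(∇×B)₁ = ∂B₃/∂y − ∂B₂/∂z = -24*x
(∇×B)₂ = ∂B₁/∂z − ∂B₃/∂x = -6*x*z + 6*x + 4
(∇×B)₃ = ∂B₂/∂x − ∂B₁/∂y = 24*z - 16
∇×B = (-24*x, -6*x*z + 6*x + 4, 24*z - 16)
At (2, -3, -3): (-48, 52, -88).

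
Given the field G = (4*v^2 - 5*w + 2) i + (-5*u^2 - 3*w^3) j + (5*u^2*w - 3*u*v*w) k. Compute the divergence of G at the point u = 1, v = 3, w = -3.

∂G₁/∂u = 0
∂G₂/∂v = 0
∂G₃/∂w = 5*u^2 - 3*u*v
∇·G = 5*u^2 - 3*u*v
At (1, 3, -3): -4.

-4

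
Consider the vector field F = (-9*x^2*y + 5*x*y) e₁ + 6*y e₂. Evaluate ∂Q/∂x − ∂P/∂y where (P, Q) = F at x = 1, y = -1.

∂F₂/∂x = 0
∂F₁/∂y = -9*x^2 + 5*x
Scalar curl = 9*x^2 - 5*x
At (1, -1): 4.

4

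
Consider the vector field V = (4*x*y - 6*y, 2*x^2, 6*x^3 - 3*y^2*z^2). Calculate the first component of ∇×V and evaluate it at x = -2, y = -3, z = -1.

(∇×V)_1 = ∂V₃/∂y − ∂V₂/∂z
= -6*y*z^2 − (0)
= -6*y*z^2
At (-2, -3, -1): 18.

18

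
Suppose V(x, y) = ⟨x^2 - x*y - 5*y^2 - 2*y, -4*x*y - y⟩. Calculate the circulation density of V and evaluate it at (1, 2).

15

∂V₂/∂x = -4*y
∂V₁/∂y = -x - 10*y - 2
Scalar curl = x + 6*y + 2
At (1, 2): 15.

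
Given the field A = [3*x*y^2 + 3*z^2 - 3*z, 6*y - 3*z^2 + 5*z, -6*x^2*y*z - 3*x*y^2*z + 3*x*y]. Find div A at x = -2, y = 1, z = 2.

∂A₁/∂x = 3*y^2
∂A₂/∂y = 6
∂A₃/∂z = -6*x^2*y - 3*x*y^2
∇·A = -6*x^2*y - 3*x*y^2 + 3*y^2 + 6
At (-2, 1, 2): -9.

-9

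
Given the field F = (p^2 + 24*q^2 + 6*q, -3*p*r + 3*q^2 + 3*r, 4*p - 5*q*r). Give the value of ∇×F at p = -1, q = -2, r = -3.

(9, -4, 99)

(∇×F)₁ = ∂F₃/∂q − ∂F₂/∂r = 3*p - 5*r - 3
(∇×F)₂ = ∂F₁/∂r − ∂F₃/∂p = -4
(∇×F)₃ = ∂F₂/∂p − ∂F₁/∂q = -48*q - 3*r - 6
∇×F = (3*p - 5*r - 3, -4, -48*q - 3*r - 6)
At (-1, -2, -3): (9, -4, 99).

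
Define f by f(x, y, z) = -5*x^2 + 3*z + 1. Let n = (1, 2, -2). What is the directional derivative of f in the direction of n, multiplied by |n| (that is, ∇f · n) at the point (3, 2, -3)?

-36

∂f/∂x = -10*x
∂f/∂y = 0
∂f/∂z = 3
∇f at (3, 2, -3) = (-30, 0, 3)
∇f · n = (-30)(1) + (0)(2) + (3)(-2) = -36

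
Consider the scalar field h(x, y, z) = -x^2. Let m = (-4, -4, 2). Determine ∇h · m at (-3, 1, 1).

-24

∂h/∂x = -2*x
∂h/∂y = 0
∂h/∂z = 0
∇h at (-3, 1, 1) = (6, 0, 0)
∇h · m = (6)(-4) + (0)(-4) + (0)(2) = -24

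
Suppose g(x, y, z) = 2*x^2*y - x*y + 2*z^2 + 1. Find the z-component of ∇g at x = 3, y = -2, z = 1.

4

(∇g)_3 = ∂g/∂z = 4*z
At (3, -2, 1): 4.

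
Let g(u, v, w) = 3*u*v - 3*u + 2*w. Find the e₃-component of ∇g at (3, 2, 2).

2

(∇g)_3 = ∂g/∂w = 2
At (3, 2, 2): 2.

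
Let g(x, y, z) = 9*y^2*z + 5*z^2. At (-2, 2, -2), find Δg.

-26

∂²g/∂x² = 0
∂²g/∂y² = 18*z
∂²g/∂z² = 10
∇²g = 18*z + 10
At (-2, 2, -2): -26.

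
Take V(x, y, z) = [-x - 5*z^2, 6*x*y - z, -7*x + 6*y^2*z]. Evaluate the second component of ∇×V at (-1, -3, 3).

-23

(∇×V)_2 = ∂V₁/∂z − ∂V₃/∂x
= -10*z − (-7)
= -10*z + 7
At (-1, -3, 3): -23.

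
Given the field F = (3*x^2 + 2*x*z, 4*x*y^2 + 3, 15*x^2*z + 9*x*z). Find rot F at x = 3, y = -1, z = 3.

(0, -291, 4)

(∇×F)₁ = ∂F₃/∂y − ∂F₂/∂z = 0
(∇×F)₂ = ∂F₁/∂z − ∂F₃/∂x = -30*x*z + 2*x - 9*z
(∇×F)₃ = ∂F₂/∂x − ∂F₁/∂y = 4*y^2
∇×F = (0, -30*x*z + 2*x - 9*z, 4*y^2)
At (3, -1, 3): (0, -291, 4).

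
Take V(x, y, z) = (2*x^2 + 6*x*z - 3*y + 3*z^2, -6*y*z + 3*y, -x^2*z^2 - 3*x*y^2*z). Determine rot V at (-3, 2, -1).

(∇×V)₁ = ∂V₃/∂y − ∂V₂/∂z = -6*x*y*z + 6*y
(∇×V)₂ = ∂V₁/∂z − ∂V₃/∂x = 2*x*z^2 + 6*x + 3*y^2*z + 6*z
(∇×V)₃ = ∂V₂/∂x − ∂V₁/∂y = 3
∇×V = (-6*x*y*z + 6*y, 2*x*z^2 + 6*x + 3*y^2*z + 6*z, 3)
At (-3, 2, -1): (-24, -42, 3).

(-24, -42, 3)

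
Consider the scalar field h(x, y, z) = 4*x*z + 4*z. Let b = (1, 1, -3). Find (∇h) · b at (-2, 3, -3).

∂h/∂x = 4*z
∂h/∂y = 0
∂h/∂z = 4*x + 4
∇h at (-2, 3, -3) = (-12, 0, -4)
∇h · b = (-12)(1) + (0)(1) + (-4)(-3) = 0

0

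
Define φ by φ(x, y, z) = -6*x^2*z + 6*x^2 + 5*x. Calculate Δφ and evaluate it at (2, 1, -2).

36

∂²φ/∂x² = 12*(-z + 1)
∂²φ/∂y² = 0
∂²φ/∂z² = 0
∇²φ = -12*z + 12
At (2, 1, -2): 36.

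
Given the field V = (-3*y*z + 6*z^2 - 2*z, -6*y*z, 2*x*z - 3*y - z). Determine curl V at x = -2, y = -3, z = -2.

(-21, -13, -6)

(∇×V)₁ = ∂V₃/∂y − ∂V₂/∂z = 6*y - 3
(∇×V)₂ = ∂V₁/∂z − ∂V₃/∂x = -3*y + 10*z - 2
(∇×V)₃ = ∂V₂/∂x − ∂V₁/∂y = 3*z
∇×V = (6*y - 3, -3*y + 10*z - 2, 3*z)
At (-2, -3, -2): (-21, -13, -6).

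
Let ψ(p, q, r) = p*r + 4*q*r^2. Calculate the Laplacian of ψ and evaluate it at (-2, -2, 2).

∂²ψ/∂p² = 0
∂²ψ/∂q² = 0
∂²ψ/∂r² = 8*q
∇²ψ = 8*q
At (-2, -2, 2): -16.

-16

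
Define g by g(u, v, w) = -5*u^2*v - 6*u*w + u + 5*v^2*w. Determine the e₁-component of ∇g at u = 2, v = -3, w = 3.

(∇g)_1 = ∂g/∂u = -10*u*v - 6*w + 1
At (2, -3, 3): 43.

43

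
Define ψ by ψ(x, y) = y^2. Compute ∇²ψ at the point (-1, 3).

∂²ψ/∂x² = 0
∂²ψ/∂y² = 2
∇²ψ = 2
At (-1, 3): 2.

2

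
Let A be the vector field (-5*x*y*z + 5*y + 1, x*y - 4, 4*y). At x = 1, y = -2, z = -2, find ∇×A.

(4, 10, -17)

(∇×A)₁ = ∂A₃/∂y − ∂A₂/∂z = 4
(∇×A)₂ = ∂A₁/∂z − ∂A₃/∂x = -5*x*y
(∇×A)₃ = ∂A₂/∂x − ∂A₁/∂y = 5*x*z + y - 5
∇×A = (4, -5*x*y, 5*x*z + y - 5)
At (1, -2, -2): (4, 10, -17).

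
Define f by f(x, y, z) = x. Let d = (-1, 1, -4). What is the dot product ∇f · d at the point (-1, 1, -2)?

-1

∂f/∂x = 1
∂f/∂y = 0
∂f/∂z = 0
∇f at (-1, 1, -2) = (1, 0, 0)
∇f · d = (1)(-1) + (0)(1) + (0)(-4) = -1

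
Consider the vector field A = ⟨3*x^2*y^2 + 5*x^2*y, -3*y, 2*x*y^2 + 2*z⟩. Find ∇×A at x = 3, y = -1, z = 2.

(-12, -2, 9)

(∇×A)₁ = ∂A₃/∂y − ∂A₂/∂z = 4*x*y
(∇×A)₂ = ∂A₁/∂z − ∂A₃/∂x = -2*y^2
(∇×A)₃ = ∂A₂/∂x − ∂A₁/∂y = -6*x^2*y - 5*x^2
∇×A = (4*x*y, -2*y^2, -6*x^2*y - 5*x^2)
At (3, -1, 2): (-12, -2, 9).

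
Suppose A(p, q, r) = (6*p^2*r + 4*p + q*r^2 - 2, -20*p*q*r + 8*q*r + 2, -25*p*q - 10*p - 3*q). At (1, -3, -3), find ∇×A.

(∇×A)₁ = ∂A₃/∂q − ∂A₂/∂r = 20*p*q - 25*p - 8*q - 3
(∇×A)₂ = ∂A₁/∂r − ∂A₃/∂p = 6*p^2 + 2*q*r + 25*q + 10
(∇×A)₃ = ∂A₂/∂p − ∂A₁/∂q = -20*q*r - r^2
∇×A = (20*p*q - 25*p - 8*q - 3, 6*p^2 + 2*q*r + 25*q + 10, -20*q*r - r^2)
At (1, -3, -3): (-64, -41, -189).

(-64, -41, -189)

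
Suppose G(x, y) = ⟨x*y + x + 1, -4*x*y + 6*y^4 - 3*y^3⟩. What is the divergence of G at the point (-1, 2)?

∂G₁/∂x = y + 1
∂G₂/∂y = -4*x + 24*y^3 - 9*y^2
∇·G = -4*x + 24*y^3 - 9*y^2 + y + 1
At (-1, 2): 163.

163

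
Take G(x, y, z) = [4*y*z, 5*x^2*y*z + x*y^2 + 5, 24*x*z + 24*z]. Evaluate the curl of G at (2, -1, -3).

(20, 68, 73)

(∇×G)₁ = ∂G₃/∂y − ∂G₂/∂z = -5*x^2*y
(∇×G)₂ = ∂G₁/∂z − ∂G₃/∂x = 4*y - 24*z
(∇×G)₃ = ∂G₂/∂x − ∂G₁/∂y = 10*x*y*z + y^2 - 4*z
∇×G = (-5*x^2*y, 4*y - 24*z, 10*x*y*z + y^2 - 4*z)
At (2, -1, -3): (20, 68, 73).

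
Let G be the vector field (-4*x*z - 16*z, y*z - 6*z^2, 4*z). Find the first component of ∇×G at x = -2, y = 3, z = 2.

(∇×G)_1 = ∂G₃/∂y − ∂G₂/∂z
= 0 − (y - 12*z)
= -y + 12*z
At (-2, 3, 2): 21.

21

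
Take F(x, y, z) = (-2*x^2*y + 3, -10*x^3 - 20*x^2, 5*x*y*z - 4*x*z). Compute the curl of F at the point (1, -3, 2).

(10, 38, -68)

(∇×F)₁ = ∂F₃/∂y − ∂F₂/∂z = 5*x*z
(∇×F)₂ = ∂F₁/∂z − ∂F₃/∂x = -5*y*z + 4*z
(∇×F)₃ = ∂F₂/∂x − ∂F₁/∂y = -28*x^2 - 40*x
∇×F = (5*x*z, -5*y*z + 4*z, -28*x^2 - 40*x)
At (1, -3, 2): (10, 38, -68).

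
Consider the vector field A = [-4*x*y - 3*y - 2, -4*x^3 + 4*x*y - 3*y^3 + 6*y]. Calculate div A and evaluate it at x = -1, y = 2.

-42

∂A₁/∂x = -4*y
∂A₂/∂y = 4*x - 9*y^2 + 6
∇·A = 4*x - 9*y^2 - 4*y + 6
At (-1, 2): -42.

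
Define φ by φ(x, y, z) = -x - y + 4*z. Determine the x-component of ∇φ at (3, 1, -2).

-1

(∇φ)_1 = ∂φ/∂x = -1
At (3, 1, -2): -1.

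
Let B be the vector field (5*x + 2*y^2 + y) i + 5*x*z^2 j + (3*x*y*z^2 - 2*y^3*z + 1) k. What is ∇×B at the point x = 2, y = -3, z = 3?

(∇×B)₁ = ∂B₃/∂y − ∂B₂/∂z = 3*x*z^2 - 10*x*z - 6*y^2*z
(∇×B)₂ = ∂B₁/∂z − ∂B₃/∂x = -3*y*z^2
(∇×B)₃ = ∂B₂/∂x − ∂B₁/∂y = -4*y + 5*z^2 - 1
∇×B = (3*x*z^2 - 10*x*z - 6*y^2*z, -3*y*z^2, -4*y + 5*z^2 - 1)
At (2, -3, 3): (-168, 81, 56).

(-168, 81, 56)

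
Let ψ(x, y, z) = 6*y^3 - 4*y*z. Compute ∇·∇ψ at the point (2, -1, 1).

∂²ψ/∂x² = 0
∂²ψ/∂y² = 36*y
∂²ψ/∂z² = 0
∇²ψ = 36*y
At (2, -1, 1): -36.

-36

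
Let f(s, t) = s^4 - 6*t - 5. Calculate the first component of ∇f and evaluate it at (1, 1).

(∇f)_1 = ∂f/∂s = 4*s^3
At (1, 1): 4.

4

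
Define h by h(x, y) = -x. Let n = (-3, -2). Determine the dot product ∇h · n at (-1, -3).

∂h/∂x = -1
∂h/∂y = 0
∇h at (-1, -3) = (-1, 0)
∇h · n = (-1)(-3) + (0)(-2) = 3

3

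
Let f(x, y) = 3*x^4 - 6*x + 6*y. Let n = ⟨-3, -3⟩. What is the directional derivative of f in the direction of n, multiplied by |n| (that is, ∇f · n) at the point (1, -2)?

-36

∂f/∂x = 12*x^3 - 6
∂f/∂y = 6
∇f at (1, -2) = (6, 6)
∇f · n = (6)(-3) + (6)(-3) = -36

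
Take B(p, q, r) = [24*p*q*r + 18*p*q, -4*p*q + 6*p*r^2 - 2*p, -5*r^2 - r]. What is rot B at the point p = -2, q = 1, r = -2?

(-48, -48, -42)

(∇×B)₁ = ∂B₃/∂q − ∂B₂/∂r = -12*p*r
(∇×B)₂ = ∂B₁/∂r − ∂B₃/∂p = 24*p*q
(∇×B)₃ = ∂B₂/∂p − ∂B₁/∂q = -24*p*r - 18*p - 4*q + 6*r^2 - 2
∇×B = (-12*p*r, 24*p*q, -24*p*r - 18*p - 4*q + 6*r^2 - 2)
At (-2, 1, -2): (-48, -48, -42).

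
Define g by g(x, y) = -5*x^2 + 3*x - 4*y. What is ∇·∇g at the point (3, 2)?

-10

∂²g/∂x² = -10
∂²g/∂y² = 0
∇²g = -10
At (3, 2): -10.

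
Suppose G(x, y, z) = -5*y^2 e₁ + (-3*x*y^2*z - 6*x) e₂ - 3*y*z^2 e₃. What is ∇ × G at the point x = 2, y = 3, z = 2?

(42, 0, -30)

(∇×G)₁ = ∂G₃/∂y − ∂G₂/∂z = 3*x*y^2 - 3*z^2
(∇×G)₂ = ∂G₁/∂z − ∂G₃/∂x = 0
(∇×G)₃ = ∂G₂/∂x − ∂G₁/∂y = -3*y^2*z + 10*y - 6
∇×G = (3*x*y^2 - 3*z^2, 0, -3*y^2*z + 10*y - 6)
At (2, 3, 2): (42, 0, -30).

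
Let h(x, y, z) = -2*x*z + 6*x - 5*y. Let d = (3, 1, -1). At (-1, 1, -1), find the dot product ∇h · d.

17

∂h/∂x = -2*z + 6
∂h/∂y = -5
∂h/∂z = -2*x
∇h at (-1, 1, -1) = (8, -5, 2)
∇h · d = (8)(3) + (-5)(1) + (2)(-1) = 17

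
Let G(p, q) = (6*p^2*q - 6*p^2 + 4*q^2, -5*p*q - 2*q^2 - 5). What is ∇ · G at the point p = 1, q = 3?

∂G₁/∂p = 12*p*q - 12*p
∂G₂/∂q = -5*p - 4*q
∇·G = 12*p*q - 17*p - 4*q
At (1, 3): 7.

7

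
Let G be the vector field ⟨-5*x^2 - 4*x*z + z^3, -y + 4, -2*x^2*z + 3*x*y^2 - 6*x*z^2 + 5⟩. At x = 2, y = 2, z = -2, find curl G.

(24, 0, 0)

(∇×G)₁ = ∂G₃/∂y − ∂G₂/∂z = 6*x*y
(∇×G)₂ = ∂G₁/∂z − ∂G₃/∂x = 4*x*z - 4*x - 3*y^2 + 9*z^2
(∇×G)₃ = ∂G₂/∂x − ∂G₁/∂y = 0
∇×G = (6*x*y, 4*x*z - 4*x - 3*y^2 + 9*z^2, 0)
At (2, 2, -2): (24, 0, 0).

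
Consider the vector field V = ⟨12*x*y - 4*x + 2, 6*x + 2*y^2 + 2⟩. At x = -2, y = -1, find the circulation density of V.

∂V₂/∂x = 6
∂V₁/∂y = 12*x
Scalar curl = -12*x + 6
At (-2, -1): 30.

30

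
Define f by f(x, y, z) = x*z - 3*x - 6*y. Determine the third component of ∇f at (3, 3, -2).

3

(∇f)_3 = ∂f/∂z = x
At (3, 3, -2): 3.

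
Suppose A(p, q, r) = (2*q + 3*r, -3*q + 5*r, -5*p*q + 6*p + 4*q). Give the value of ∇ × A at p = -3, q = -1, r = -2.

(∇×A)₁ = ∂A₃/∂q − ∂A₂/∂r = -5*p - 1
(∇×A)₂ = ∂A₁/∂r − ∂A₃/∂p = 5*q - 3
(∇×A)₃ = ∂A₂/∂p − ∂A₁/∂q = -2
∇×A = (-5*p - 1, 5*q - 3, -2)
At (-3, -1, -2): (14, -8, -2).

(14, -8, -2)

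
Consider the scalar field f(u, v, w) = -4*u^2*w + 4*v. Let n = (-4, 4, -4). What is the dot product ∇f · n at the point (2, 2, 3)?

272

∂f/∂u = -8*u*w
∂f/∂v = 4
∂f/∂w = -4*u^2
∇f at (2, 2, 3) = (-48, 4, -16)
∇f · n = (-48)(-4) + (4)(4) + (-16)(-4) = 272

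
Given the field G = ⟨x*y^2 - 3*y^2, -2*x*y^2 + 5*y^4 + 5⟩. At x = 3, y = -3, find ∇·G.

∂G₁/∂x = y^2
∂G₂/∂y = -4*x*y + 20*y^3
∇·G = -4*x*y + 20*y^3 + y^2
At (3, -3): -495.

-495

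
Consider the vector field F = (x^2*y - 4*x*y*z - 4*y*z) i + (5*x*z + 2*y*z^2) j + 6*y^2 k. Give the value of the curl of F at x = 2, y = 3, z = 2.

(∇×F)₁ = ∂F₃/∂y − ∂F₂/∂z = -5*x - 4*y*z + 12*y
(∇×F)₂ = ∂F₁/∂z − ∂F₃/∂x = -4*x*y - 4*y
(∇×F)₃ = ∂F₂/∂x − ∂F₁/∂y = -x^2 + 4*x*z + 9*z
∇×F = (-5*x - 4*y*z + 12*y, -4*x*y - 4*y, -x^2 + 4*x*z + 9*z)
At (2, 3, 2): (2, -36, 30).

(2, -36, 30)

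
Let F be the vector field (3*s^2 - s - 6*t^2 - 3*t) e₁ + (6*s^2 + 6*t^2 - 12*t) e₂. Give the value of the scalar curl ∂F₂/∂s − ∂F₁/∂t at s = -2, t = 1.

-9

∂F₂/∂s = 12*s
∂F₁/∂t = -12*t - 3
Scalar curl = 12*s + 12*t + 3
At (-2, 1): -9.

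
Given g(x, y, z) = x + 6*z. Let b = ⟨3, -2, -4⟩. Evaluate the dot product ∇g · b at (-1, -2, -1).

-21

∂g/∂x = 1
∂g/∂y = 0
∂g/∂z = 6
∇g at (-1, -2, -1) = (1, 0, 6)
∇g · b = (1)(3) + (0)(-2) + (6)(-4) = -21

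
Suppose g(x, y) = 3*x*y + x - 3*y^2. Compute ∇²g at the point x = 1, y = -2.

-6

∂²g/∂x² = 0
∂²g/∂y² = -6
∇²g = -6
At (1, -2): -6.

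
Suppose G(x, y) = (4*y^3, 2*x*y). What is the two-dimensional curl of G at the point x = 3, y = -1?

-14

∂G₂/∂x = 2*y
∂G₁/∂y = 12*y^2
Scalar curl = -12*y^2 + 2*y
At (3, -1): -14.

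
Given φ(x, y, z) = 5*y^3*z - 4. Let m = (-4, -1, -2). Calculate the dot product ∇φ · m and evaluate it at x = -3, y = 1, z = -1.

∂φ/∂x = 0
∂φ/∂y = 15*y^2*z
∂φ/∂z = 5*y^3
∇φ at (-3, 1, -1) = (0, -15, 5)
∇φ · m = (0)(-4) + (-15)(-1) + (5)(-2) = 5

5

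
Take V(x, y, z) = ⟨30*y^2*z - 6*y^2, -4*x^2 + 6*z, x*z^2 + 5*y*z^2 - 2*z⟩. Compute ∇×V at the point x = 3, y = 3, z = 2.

(∇×V)₁ = ∂V₃/∂y − ∂V₂/∂z = 5*z^2 - 6
(∇×V)₂ = ∂V₁/∂z − ∂V₃/∂x = 30*y^2 - z^2
(∇×V)₃ = ∂V₂/∂x − ∂V₁/∂y = -8*x - 60*y*z + 12*y
∇×V = (5*z^2 - 6, 30*y^2 - z^2, -8*x - 60*y*z + 12*y)
At (3, 3, 2): (14, 266, -348).

(14, 266, -348)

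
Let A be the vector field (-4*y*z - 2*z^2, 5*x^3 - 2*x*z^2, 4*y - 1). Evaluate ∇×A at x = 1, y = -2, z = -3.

(-8, 20, -15)

(∇×A)₁ = ∂A₃/∂y − ∂A₂/∂z = 4*x*z + 4
(∇×A)₂ = ∂A₁/∂z − ∂A₃/∂x = -4*y - 4*z
(∇×A)₃ = ∂A₂/∂x − ∂A₁/∂y = 15*x^2 - 2*z^2 + 4*z
∇×A = (4*x*z + 4, -4*y - 4*z, 15*x^2 - 2*z^2 + 4*z)
At (1, -2, -3): (-8, 20, -15).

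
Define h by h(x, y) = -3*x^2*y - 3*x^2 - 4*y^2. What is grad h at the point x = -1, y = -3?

∂h/∂x = -6*x*y - 6*x
∂h/∂y = -3*x^2 - 8*y
∇h = (-6*x*y - 6*x, -3*x^2 - 8*y)
At (-1, -3): (-12, 21).

(-12, 21)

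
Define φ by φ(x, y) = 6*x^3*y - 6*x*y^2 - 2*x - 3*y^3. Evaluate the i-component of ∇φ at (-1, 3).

-2

(∇φ)_1 = ∂φ/∂x = 18*x^2*y - 6*y^2 - 2
At (-1, 3): -2.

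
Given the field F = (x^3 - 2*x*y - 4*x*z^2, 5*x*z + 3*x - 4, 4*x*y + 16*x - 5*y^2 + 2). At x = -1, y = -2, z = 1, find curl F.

(∇×F)₁ = ∂F₃/∂y − ∂F₂/∂z = -x - 10*y
(∇×F)₂ = ∂F₁/∂z − ∂F₃/∂x = -8*x*z - 4*y - 16
(∇×F)₃ = ∂F₂/∂x − ∂F₁/∂y = 2*x + 5*z + 3
∇×F = (-x - 10*y, -8*x*z - 4*y - 16, 2*x + 5*z + 3)
At (-1, -2, 1): (21, 0, 6).

(21, 0, 6)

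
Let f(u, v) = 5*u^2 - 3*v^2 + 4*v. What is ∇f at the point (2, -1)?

(20, 10)

∂f/∂u = 10*u
∂f/∂v = -6*v + 4
∇f = (10*u, -6*v + 4)
At (2, -1): (20, 10).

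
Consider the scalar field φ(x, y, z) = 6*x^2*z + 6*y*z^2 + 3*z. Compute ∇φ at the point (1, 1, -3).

∂φ/∂x = 12*x*z
∂φ/∂y = 6*z^2
∂φ/∂z = 6*x^2 + 12*y*z + 3
∇φ = (12*x*z, 6*z^2, 6*x^2 + 12*y*z + 3)
At (1, 1, -3): (-36, 54, -27).

(-36, 54, -27)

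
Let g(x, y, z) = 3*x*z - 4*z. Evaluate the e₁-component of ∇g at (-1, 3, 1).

(∇g)_1 = ∂g/∂x = 3*z
At (-1, 3, 1): 3.

3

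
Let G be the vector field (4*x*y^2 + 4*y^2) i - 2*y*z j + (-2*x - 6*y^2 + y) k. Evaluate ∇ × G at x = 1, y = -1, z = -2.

(11, 2, 16)

(∇×G)₁ = ∂G₃/∂y − ∂G₂/∂z = -10*y + 1
(∇×G)₂ = ∂G₁/∂z − ∂G₃/∂x = 2
(∇×G)₃ = ∂G₂/∂x − ∂G₁/∂y = -8*x*y - 8*y
∇×G = (-10*y + 1, 2, -8*x*y - 8*y)
At (1, -1, -2): (11, 2, 16).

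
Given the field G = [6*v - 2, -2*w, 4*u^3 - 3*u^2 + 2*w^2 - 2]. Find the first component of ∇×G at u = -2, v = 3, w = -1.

(∇×G)_1 = ∂G₃/∂v − ∂G₂/∂w
= 0 − (-2)
= 2
At (-2, 3, -1): 2.

2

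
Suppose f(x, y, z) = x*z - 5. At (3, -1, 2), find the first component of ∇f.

2

(∇f)_1 = ∂f/∂x = z
At (3, -1, 2): 2.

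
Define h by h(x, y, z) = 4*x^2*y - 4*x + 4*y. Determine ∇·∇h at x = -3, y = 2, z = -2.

∂²h/∂x² = 8*y
∂²h/∂y² = 0
∂²h/∂z² = 0
∇²h = 8*y
At (-3, 2, -2): 16.

16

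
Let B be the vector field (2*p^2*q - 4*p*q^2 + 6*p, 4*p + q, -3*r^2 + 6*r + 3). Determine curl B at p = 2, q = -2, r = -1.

(∇×B)₁ = ∂B₃/∂q − ∂B₂/∂r = 0
(∇×B)₂ = ∂B₁/∂r − ∂B₃/∂p = 0
(∇×B)₃ = ∂B₂/∂p − ∂B₁/∂q = -2*p^2 + 8*p*q + 4
∇×B = (0, 0, -2*p^2 + 8*p*q + 4)
At (2, -2, -1): (0, 0, -36).

(0, 0, -36)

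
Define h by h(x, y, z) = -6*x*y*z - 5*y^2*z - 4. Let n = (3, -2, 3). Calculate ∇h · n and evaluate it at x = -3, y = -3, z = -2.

-213

∂h/∂x = -6*y*z
∂h/∂y = -6*x*z - 10*y*z
∂h/∂z = -6*x*y - 5*y^2
∇h at (-3, -3, -2) = (-36, -96, -99)
∇h · n = (-36)(3) + (-96)(-2) + (-99)(3) = -213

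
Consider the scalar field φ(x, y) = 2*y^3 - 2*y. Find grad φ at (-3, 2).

(0, 22)

∂φ/∂x = 0
∂φ/∂y = 6*y^2 - 2
∇φ = (0, 6*y^2 - 2)
At (-3, 2): (0, 22).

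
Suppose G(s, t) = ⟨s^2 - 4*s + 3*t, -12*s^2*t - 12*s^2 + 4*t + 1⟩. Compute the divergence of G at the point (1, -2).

-10

∂G₁/∂s = 2*s - 4
∂G₂/∂t = -12*s^2 + 4
∇·G = -12*s^2 + 2*s
At (1, -2): -10.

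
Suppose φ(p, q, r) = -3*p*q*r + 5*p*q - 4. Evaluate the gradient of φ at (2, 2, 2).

∂φ/∂p = -3*q*r + 5*q
∂φ/∂q = -3*p*r + 5*p
∂φ/∂r = -3*p*q
∇φ = (-3*q*r + 5*q, -3*p*r + 5*p, -3*p*q)
At (2, 2, 2): (-2, -2, -12).

(-2, -2, -12)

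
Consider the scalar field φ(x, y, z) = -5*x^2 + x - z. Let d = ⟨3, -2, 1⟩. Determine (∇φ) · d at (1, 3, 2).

-28

∂φ/∂x = -10*x + 1
∂φ/∂y = 0
∂φ/∂z = -1
∇φ at (1, 3, 2) = (-9, 0, -1)
∇φ · d = (-9)(3) + (0)(-2) + (-1)(1) = -28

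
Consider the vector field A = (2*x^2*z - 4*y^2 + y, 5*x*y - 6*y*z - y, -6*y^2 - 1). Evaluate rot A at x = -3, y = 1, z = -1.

(∇×A)₁ = ∂A₃/∂y − ∂A₂/∂z = -6*y
(∇×A)₂ = ∂A₁/∂z − ∂A₃/∂x = 2*x^2
(∇×A)₃ = ∂A₂/∂x − ∂A₁/∂y = 13*y - 1
∇×A = (-6*y, 2*x^2, 13*y - 1)
At (-3, 1, -1): (-6, 18, 12).

(-6, 18, 12)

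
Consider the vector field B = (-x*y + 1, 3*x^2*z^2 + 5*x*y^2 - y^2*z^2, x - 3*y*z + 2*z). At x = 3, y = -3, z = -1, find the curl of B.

(39, -1, 66)

(∇×B)₁ = ∂B₃/∂y − ∂B₂/∂z = -6*x^2*z + 2*y^2*z - 3*z
(∇×B)₂ = ∂B₁/∂z − ∂B₃/∂x = -1
(∇×B)₃ = ∂B₂/∂x − ∂B₁/∂y = 6*x*z^2 + x + 5*y^2
∇×B = (-6*x^2*z + 2*y^2*z - 3*z, -1, 6*x*z^2 + x + 5*y^2)
At (3, -3, -1): (39, -1, 66).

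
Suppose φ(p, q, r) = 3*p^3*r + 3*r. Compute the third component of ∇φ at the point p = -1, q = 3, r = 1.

(∇φ)_3 = ∂φ/∂r = 3*p^3 + 3
At (-1, 3, 1): 0.

0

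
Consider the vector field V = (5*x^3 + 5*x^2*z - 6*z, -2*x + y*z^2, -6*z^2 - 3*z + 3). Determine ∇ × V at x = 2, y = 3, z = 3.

(-18, 14, -2)

(∇×V)₁ = ∂V₃/∂y − ∂V₂/∂z = -2*y*z
(∇×V)₂ = ∂V₁/∂z − ∂V₃/∂x = 5*x^2 - 6
(∇×V)₃ = ∂V₂/∂x − ∂V₁/∂y = -2
∇×V = (-2*y*z, 5*x^2 - 6, -2)
At (2, 3, 3): (-18, 14, -2).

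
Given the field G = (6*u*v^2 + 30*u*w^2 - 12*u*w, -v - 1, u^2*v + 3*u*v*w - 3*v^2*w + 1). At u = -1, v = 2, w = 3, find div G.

239

∂G₁/∂u = 6*v^2 + 30*w^2 - 12*w
∂G₂/∂v = -1
∂G₃/∂w = 3*u*v - 3*v^2
∇·G = 3*u*v + 3*v^2 + 30*w^2 - 12*w - 1
At (-1, 2, 3): 239.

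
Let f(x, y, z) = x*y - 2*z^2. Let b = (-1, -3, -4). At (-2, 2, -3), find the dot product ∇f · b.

∂f/∂x = y
∂f/∂y = x
∂f/∂z = -4*z
∇f at (-2, 2, -3) = (2, -2, 12)
∇f · b = (2)(-1) + (-2)(-3) + (12)(-4) = -44

-44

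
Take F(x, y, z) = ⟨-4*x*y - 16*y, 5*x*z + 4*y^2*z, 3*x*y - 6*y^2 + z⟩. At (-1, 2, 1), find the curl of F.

(-38, -6, 17)

(∇×F)₁ = ∂F₃/∂y − ∂F₂/∂z = -2*x - 4*y^2 - 12*y
(∇×F)₂ = ∂F₁/∂z − ∂F₃/∂x = -3*y
(∇×F)₃ = ∂F₂/∂x − ∂F₁/∂y = 4*x + 5*z + 16
∇×F = (-2*x - 4*y^2 - 12*y, -3*y, 4*x + 5*z + 16)
At (-1, 2, 1): (-38, -6, 17).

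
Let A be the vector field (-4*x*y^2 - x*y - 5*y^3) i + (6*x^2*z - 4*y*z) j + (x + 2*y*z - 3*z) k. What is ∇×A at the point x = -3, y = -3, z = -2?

(∇×A)₁ = ∂A₃/∂y − ∂A₂/∂z = -6*x^2 + 4*y + 2*z
(∇×A)₂ = ∂A₁/∂z − ∂A₃/∂x = -1
(∇×A)₃ = ∂A₂/∂x − ∂A₁/∂y = 8*x*y + 12*x*z + x + 15*y^2
∇×A = (-6*x^2 + 4*y + 2*z, -1, 8*x*y + 12*x*z + x + 15*y^2)
At (-3, -3, -2): (-70, -1, 276).

(-70, -1, 276)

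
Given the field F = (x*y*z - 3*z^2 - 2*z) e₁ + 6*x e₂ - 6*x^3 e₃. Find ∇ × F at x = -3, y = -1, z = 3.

(0, 145, 15)

(∇×F)₁ = ∂F₃/∂y − ∂F₂/∂z = 0
(∇×F)₂ = ∂F₁/∂z − ∂F₃/∂x = 18*x^2 + x*y - 6*z - 2
(∇×F)₃ = ∂F₂/∂x − ∂F₁/∂y = -x*z + 6
∇×F = (0, 18*x^2 + x*y - 6*z - 2, -x*z + 6)
At (-3, -1, 3): (0, 145, 15).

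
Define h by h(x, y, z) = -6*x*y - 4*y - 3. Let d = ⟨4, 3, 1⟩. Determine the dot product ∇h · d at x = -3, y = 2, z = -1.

-6

∂h/∂x = -6*y
∂h/∂y = -6*x - 4
∂h/∂z = 0
∇h at (-3, 2, -1) = (-12, 14, 0)
∇h · d = (-12)(4) + (14)(3) + (0)(1) = -6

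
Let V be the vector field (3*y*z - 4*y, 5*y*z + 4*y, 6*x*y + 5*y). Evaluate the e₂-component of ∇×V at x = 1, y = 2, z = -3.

-6

(∇×V)_2 = ∂V₁/∂z − ∂V₃/∂x
= 3*y − (6*y)
= -3*y
At (1, 2, -3): -6.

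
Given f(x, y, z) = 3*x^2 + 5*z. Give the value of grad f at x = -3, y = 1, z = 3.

∂f/∂x = 6*x
∂f/∂y = 0
∂f/∂z = 5
∇f = (6*x, 0, 5)
At (-3, 1, 3): (-18, 0, 5).

(-18, 0, 5)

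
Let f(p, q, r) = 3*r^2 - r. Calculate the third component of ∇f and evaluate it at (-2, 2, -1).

(∇f)_3 = ∂f/∂r = 6*r - 1
At (-2, 2, -1): -7.

-7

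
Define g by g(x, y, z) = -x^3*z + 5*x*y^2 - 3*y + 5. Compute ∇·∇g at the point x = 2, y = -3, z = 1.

∂²g/∂x² = -6*x*z
∂²g/∂y² = 10*x
∂²g/∂z² = 0
∇²g = -6*x*z + 10*x
At (2, -3, 1): 8.

8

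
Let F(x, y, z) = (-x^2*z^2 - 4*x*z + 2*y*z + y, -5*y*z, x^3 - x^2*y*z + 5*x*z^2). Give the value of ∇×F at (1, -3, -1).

(-14, -10, 1)

(∇×F)₁ = ∂F₃/∂y − ∂F₂/∂z = -x^2*z + 5*y
(∇×F)₂ = ∂F₁/∂z − ∂F₃/∂x = -2*x^2*z - 3*x^2 + 2*x*y*z - 4*x + 2*y - 5*z^2
(∇×F)₃ = ∂F₂/∂x − ∂F₁/∂y = -2*z - 1
∇×F = (-x^2*z + 5*y, -2*x^2*z - 3*x^2 + 2*x*y*z - 4*x + 2*y - 5*z^2, -2*z - 1)
At (1, -3, -1): (-14, -10, 1).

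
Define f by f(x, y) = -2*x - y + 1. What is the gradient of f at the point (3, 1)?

(-2, -1)

∂f/∂x = -2
∂f/∂y = -1
∇f = (-2, -1)
At (3, 1): (-2, -1).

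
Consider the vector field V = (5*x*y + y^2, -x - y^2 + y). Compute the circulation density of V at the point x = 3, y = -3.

∂V₂/∂x = -1
∂V₁/∂y = 5*x + 2*y
Scalar curl = -5*x - 2*y - 1
At (3, -3): -10.

-10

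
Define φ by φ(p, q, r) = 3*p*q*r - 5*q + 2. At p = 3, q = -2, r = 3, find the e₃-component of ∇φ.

-18

(∇φ)_3 = ∂φ/∂r = 3*p*q
At (3, -2, 3): -18.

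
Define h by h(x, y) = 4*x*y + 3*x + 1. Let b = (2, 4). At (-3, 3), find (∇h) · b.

-18

∂h/∂x = 4*y + 3
∂h/∂y = 4*x
∇h at (-3, 3) = (15, -12)
∇h · b = (15)(2) + (-12)(4) = -18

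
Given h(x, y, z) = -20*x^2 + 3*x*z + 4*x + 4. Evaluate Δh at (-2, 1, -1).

∂²h/∂x² = -40
∂²h/∂y² = 0
∂²h/∂z² = 0
∇²h = -40
At (-2, 1, -1): -40.

-40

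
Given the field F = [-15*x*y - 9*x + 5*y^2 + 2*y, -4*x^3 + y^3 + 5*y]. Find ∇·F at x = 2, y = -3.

∂F₁/∂x = -15*y - 9
∂F₂/∂y = 3*y^2 + 5
∇·F = 3*y^2 - 15*y - 4
At (2, -3): 68.

68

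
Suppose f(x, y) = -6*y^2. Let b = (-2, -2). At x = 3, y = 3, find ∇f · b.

72

∂f/∂x = 0
∂f/∂y = -12*y
∇f at (3, 3) = (0, -36)
∇f · b = (0)(-2) + (-36)(-2) = 72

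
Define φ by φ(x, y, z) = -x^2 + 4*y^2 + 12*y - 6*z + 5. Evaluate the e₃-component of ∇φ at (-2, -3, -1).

-6

(∇φ)_3 = ∂φ/∂z = -6
At (-2, -3, -1): -6.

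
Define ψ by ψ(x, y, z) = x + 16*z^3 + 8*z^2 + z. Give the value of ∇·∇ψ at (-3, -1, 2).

∂²ψ/∂x² = 0
∂²ψ/∂y² = 0
∂²ψ/∂z² = 16*(6*z + 1)
∇²ψ = 96*z + 16
At (-3, -1, 2): 208.

208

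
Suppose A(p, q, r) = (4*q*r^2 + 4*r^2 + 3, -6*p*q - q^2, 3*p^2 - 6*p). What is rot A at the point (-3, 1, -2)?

(0, -8, -22)

(∇×A)₁ = ∂A₃/∂q − ∂A₂/∂r = 0
(∇×A)₂ = ∂A₁/∂r − ∂A₃/∂p = -6*p + 8*q*r + 8*r + 6
(∇×A)₃ = ∂A₂/∂p − ∂A₁/∂q = -6*q - 4*r^2
∇×A = (0, -6*p + 8*q*r + 8*r + 6, -6*q - 4*r^2)
At (-3, 1, -2): (0, -8, -22).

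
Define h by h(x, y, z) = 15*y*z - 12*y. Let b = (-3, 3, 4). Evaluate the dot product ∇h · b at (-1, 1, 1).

69

∂h/∂x = 0
∂h/∂y = 15*z - 12
∂h/∂z = 15*y
∇h at (-1, 1, 1) = (0, 3, 15)
∇h · b = (0)(-3) + (3)(3) + (15)(4) = 69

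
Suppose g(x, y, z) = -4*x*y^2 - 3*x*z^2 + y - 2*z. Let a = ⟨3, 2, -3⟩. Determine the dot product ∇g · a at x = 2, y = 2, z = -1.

∂g/∂x = -4*y^2 - 3*z^2
∂g/∂y = -8*x*y + 1
∂g/∂z = -6*x*z - 2
∇g at (2, 2, -1) = (-19, -31, 10)
∇g · a = (-19)(3) + (-31)(2) + (10)(-3) = -149

-149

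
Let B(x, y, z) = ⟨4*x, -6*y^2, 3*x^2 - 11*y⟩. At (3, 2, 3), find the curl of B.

(-11, -18, 0)

(∇×B)₁ = ∂B₃/∂y − ∂B₂/∂z = -11
(∇×B)₂ = ∂B₁/∂z − ∂B₃/∂x = -6*x
(∇×B)₃ = ∂B₂/∂x − ∂B₁/∂y = 0
∇×B = (-11, -6*x, 0)
At (3, 2, 3): (-11, -18, 0).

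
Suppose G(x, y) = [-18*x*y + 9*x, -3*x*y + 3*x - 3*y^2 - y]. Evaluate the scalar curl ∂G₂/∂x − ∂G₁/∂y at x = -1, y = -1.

-12

∂G₂/∂x = -3*y + 3
∂G₁/∂y = -18*x
Scalar curl = 18*x - 3*y + 3
At (-1, -1): -12.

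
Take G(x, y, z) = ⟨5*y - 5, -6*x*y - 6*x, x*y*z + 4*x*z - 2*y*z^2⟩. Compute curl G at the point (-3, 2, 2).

(∇×G)₁ = ∂G₃/∂y − ∂G₂/∂z = x*z - 2*z^2
(∇×G)₂ = ∂G₁/∂z − ∂G₃/∂x = -y*z - 4*z
(∇×G)₃ = ∂G₂/∂x − ∂G₁/∂y = -6*y - 11
∇×G = (x*z - 2*z^2, -y*z - 4*z, -6*y - 11)
At (-3, 2, 2): (-14, -12, -23).

(-14, -12, -23)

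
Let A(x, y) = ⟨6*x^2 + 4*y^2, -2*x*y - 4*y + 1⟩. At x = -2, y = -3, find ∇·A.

∂A₁/∂x = 12*x
∂A₂/∂y = -2*x - 4
∇·A = 10*x - 4
At (-2, -3): -24.

-24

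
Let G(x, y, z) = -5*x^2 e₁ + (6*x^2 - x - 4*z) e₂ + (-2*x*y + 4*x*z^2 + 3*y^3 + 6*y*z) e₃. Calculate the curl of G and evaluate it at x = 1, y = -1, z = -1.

(5, -6, 11)

(∇×G)₁ = ∂G₃/∂y − ∂G₂/∂z = -2*x + 9*y^2 + 6*z + 4
(∇×G)₂ = ∂G₁/∂z − ∂G₃/∂x = 2*y - 4*z^2
(∇×G)₃ = ∂G₂/∂x − ∂G₁/∂y = 12*x - 1
∇×G = (-2*x + 9*y^2 + 6*z + 4, 2*y - 4*z^2, 12*x - 1)
At (1, -1, -1): (5, -6, 11).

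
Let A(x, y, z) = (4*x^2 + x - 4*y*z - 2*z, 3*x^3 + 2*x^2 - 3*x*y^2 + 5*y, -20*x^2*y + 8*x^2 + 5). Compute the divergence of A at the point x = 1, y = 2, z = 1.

2

∂A₁/∂x = 8*x + 1
∂A₂/∂y = -6*x*y + 5
∂A₃/∂z = 0
∇·A = -6*x*y + 8*x + 6
At (1, 2, 1): 2.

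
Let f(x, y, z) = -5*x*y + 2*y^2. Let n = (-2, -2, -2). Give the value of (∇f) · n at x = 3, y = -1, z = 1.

∂f/∂x = -5*y
∂f/∂y = -5*x + 4*y
∂f/∂z = 0
∇f at (3, -1, 1) = (5, -19, 0)
∇f · n = (5)(-2) + (-19)(-2) + (0)(-2) = 28

28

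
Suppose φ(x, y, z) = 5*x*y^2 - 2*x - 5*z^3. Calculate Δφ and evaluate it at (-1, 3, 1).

∂²φ/∂x² = 0
∂²φ/∂y² = 10*x
∂²φ/∂z² = -30*z
∇²φ = 10*x - 30*z
At (-1, 3, 1): -40.

-40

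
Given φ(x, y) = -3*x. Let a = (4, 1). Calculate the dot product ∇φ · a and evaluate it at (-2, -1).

-12

∂φ/∂x = -3
∂φ/∂y = 0
∇φ at (-2, -1) = (-3, 0)
∇φ · a = (-3)(4) + (0)(1) = -12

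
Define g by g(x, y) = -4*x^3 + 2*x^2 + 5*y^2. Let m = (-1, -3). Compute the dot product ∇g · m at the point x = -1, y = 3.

-74

∂g/∂x = -12*x^2 + 4*x
∂g/∂y = 10*y
∇g at (-1, 3) = (-16, 30)
∇g · m = (-16)(-1) + (30)(-3) = -74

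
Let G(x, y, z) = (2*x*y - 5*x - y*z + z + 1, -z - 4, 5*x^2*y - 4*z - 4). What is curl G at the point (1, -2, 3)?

(∇×G)₁ = ∂G₃/∂y − ∂G₂/∂z = 5*x^2 + 1
(∇×G)₂ = ∂G₁/∂z − ∂G₃/∂x = -10*x*y - y + 1
(∇×G)₃ = ∂G₂/∂x − ∂G₁/∂y = -2*x + z
∇×G = (5*x^2 + 1, -10*x*y - y + 1, -2*x + z)
At (1, -2, 3): (6, 23, 1).

(6, 23, 1)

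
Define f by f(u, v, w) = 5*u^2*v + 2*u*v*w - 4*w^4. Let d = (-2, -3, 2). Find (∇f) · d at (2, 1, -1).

-44

∂f/∂u = 10*u*v + 2*v*w
∂f/∂v = 5*u^2 + 2*u*w
∂f/∂w = 2*u*v - 16*w^3
∇f at (2, 1, -1) = (18, 16, 20)
∇f · d = (18)(-2) + (16)(-3) + (20)(2) = -44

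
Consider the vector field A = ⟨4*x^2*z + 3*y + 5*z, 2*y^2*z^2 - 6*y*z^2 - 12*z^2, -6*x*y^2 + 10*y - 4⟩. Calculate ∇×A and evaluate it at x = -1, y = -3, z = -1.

(22, 63, -3)

(∇×A)₁ = ∂A₃/∂y − ∂A₂/∂z = -12*x*y - 4*y^2*z + 12*y*z + 24*z + 10
(∇×A)₂ = ∂A₁/∂z − ∂A₃/∂x = 4*x^2 + 6*y^2 + 5
(∇×A)₃ = ∂A₂/∂x − ∂A₁/∂y = -3
∇×A = (-12*x*y - 4*y^2*z + 12*y*z + 24*z + 10, 4*x^2 + 6*y^2 + 5, -3)
At (-1, -3, -1): (22, 63, -3).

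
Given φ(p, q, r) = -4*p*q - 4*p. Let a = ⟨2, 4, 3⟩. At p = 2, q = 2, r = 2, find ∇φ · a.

∂φ/∂p = -4*q - 4
∂φ/∂q = -4*p
∂φ/∂r = 0
∇φ at (2, 2, 2) = (-12, -8, 0)
∇φ · a = (-12)(2) + (-8)(4) + (0)(3) = -56

-56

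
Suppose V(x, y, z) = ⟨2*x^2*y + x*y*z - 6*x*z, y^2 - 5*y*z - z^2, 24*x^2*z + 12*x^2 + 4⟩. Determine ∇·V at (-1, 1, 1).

∂V₁/∂x = 4*x*y + y*z - 6*z
∂V₂/∂y = 2*y - 5*z
∂V₃/∂z = 24*x^2
∇·V = 24*x^2 + 4*x*y + y*z + 2*y - 11*z
At (-1, 1, 1): 12.

12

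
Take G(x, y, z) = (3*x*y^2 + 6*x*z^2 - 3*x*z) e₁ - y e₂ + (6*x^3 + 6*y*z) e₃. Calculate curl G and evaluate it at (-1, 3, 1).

(6, -27, 18)

(∇×G)₁ = ∂G₃/∂y − ∂G₂/∂z = 6*z
(∇×G)₂ = ∂G₁/∂z − ∂G₃/∂x = -18*x^2 + 12*x*z - 3*x
(∇×G)₃ = ∂G₂/∂x − ∂G₁/∂y = -6*x*y
∇×G = (6*z, -18*x^2 + 12*x*z - 3*x, -6*x*y)
At (-1, 3, 1): (6, -27, 18).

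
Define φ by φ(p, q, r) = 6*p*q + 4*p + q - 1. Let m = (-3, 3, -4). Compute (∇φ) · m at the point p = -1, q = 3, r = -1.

-81

∂φ/∂p = 6*q + 4
∂φ/∂q = 6*p + 1
∂φ/∂r = 0
∇φ at (-1, 3, -1) = (22, -5, 0)
∇φ · m = (22)(-3) + (-5)(3) + (0)(-4) = -81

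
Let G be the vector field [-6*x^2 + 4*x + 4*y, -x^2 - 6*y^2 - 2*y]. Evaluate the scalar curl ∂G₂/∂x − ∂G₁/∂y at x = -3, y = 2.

∂G₂/∂x = -2*x
∂G₁/∂y = 4
Scalar curl = -2*x - 4
At (-3, 2): 2.

2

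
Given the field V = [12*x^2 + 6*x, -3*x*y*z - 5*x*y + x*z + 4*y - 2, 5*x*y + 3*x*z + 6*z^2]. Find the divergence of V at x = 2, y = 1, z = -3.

36

∂V₁/∂x = 24*x + 6
∂V₂/∂y = -3*x*z - 5*x + 4
∂V₃/∂z = 3*x + 12*z
∇·V = -3*x*z + 22*x + 12*z + 10
At (2, 1, -3): 36.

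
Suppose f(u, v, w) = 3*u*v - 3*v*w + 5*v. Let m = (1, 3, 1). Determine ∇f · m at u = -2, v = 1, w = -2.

∂f/∂u = 3*v
∂f/∂v = 3*u - 3*w + 5
∂f/∂w = -3*v
∇f at (-2, 1, -2) = (3, 5, -3)
∇f · m = (3)(1) + (5)(3) + (-3)(1) = 15

15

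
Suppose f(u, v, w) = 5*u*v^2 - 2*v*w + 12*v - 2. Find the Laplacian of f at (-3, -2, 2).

∂²f/∂u² = 0
∂²f/∂v² = 10*u
∂²f/∂w² = 0
∇²f = 10*u
At (-3, -2, 2): -30.

-30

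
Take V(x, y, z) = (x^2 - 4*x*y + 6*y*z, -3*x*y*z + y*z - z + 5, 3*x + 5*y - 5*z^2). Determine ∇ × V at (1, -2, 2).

(∇×V)₁ = ∂V₃/∂y − ∂V₂/∂z = 3*x*y - y + 6
(∇×V)₂ = ∂V₁/∂z − ∂V₃/∂x = 6*y - 3
(∇×V)₃ = ∂V₂/∂x − ∂V₁/∂y = 4*x - 3*y*z - 6*z
∇×V = (3*x*y - y + 6, 6*y - 3, 4*x - 3*y*z - 6*z)
At (1, -2, 2): (2, -15, 4).

(2, -15, 4)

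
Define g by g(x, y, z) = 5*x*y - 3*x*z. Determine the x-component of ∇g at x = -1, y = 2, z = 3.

(∇g)_1 = ∂g/∂x = 5*y - 3*z
At (-1, 2, 3): 1.

1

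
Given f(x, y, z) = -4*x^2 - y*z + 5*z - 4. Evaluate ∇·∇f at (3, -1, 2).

-8

∂²f/∂x² = -8
∂²f/∂y² = 0
∂²f/∂z² = 0
∇²f = -8
At (3, -1, 2): -8.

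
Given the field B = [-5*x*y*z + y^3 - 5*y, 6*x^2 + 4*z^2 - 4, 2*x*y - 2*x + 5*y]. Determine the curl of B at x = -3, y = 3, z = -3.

(23, 41, -13)

(∇×B)₁ = ∂B₃/∂y − ∂B₂/∂z = 2*x - 8*z + 5
(∇×B)₂ = ∂B₁/∂z − ∂B₃/∂x = -5*x*y - 2*y + 2
(∇×B)₃ = ∂B₂/∂x − ∂B₁/∂y = 5*x*z + 12*x - 3*y^2 + 5
∇×B = (2*x - 8*z + 5, -5*x*y - 2*y + 2, 5*x*z + 12*x - 3*y^2 + 5)
At (-3, 3, -3): (23, 41, -13).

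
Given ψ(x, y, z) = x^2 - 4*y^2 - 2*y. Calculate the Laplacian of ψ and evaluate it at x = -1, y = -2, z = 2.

-6

∂²ψ/∂x² = 2
∂²ψ/∂y² = -8
∂²ψ/∂z² = 0
∇²ψ = -6
At (-1, -2, 2): -6.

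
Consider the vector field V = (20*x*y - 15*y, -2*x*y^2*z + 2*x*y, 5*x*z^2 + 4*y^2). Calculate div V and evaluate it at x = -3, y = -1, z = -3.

100

∂V₁/∂x = 20*y
∂V₂/∂y = -4*x*y*z + 2*x
∂V₃/∂z = 10*x*z
∇·V = -4*x*y*z + 10*x*z + 2*x + 20*y
At (-3, -1, -3): 100.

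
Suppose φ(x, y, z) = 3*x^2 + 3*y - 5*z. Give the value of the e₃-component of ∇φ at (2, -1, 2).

-5

(∇φ)_3 = ∂φ/∂z = -5
At (2, -1, 2): -5.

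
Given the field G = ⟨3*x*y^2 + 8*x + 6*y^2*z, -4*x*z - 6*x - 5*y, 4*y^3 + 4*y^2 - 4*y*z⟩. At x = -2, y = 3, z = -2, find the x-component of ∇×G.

(∇×G)_1 = ∂G₃/∂y − ∂G₂/∂z
= 12*y^2 + 8*y - 4*z − (-4*x)
= 4*x + 12*y^2 + 8*y - 4*z
At (-2, 3, -2): 132.

132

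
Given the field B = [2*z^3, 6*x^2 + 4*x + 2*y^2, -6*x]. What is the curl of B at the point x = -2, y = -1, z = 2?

(∇×B)₁ = ∂B₃/∂y − ∂B₂/∂z = 0
(∇×B)₂ = ∂B₁/∂z − ∂B₃/∂x = 6*z^2 + 6
(∇×B)₃ = ∂B₂/∂x − ∂B₁/∂y = 12*x + 4
∇×B = (0, 6*z^2 + 6, 12*x + 4)
At (-2, -1, 2): (0, 30, -20).

(0, 30, -20)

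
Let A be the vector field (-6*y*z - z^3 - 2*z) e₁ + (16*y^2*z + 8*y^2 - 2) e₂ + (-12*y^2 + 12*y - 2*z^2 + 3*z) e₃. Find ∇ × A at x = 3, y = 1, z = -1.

(∇×A)₁ = ∂A₃/∂y − ∂A₂/∂z = -16*y^2 - 24*y + 12
(∇×A)₂ = ∂A₁/∂z − ∂A₃/∂x = -6*y - 3*z^2 - 2
(∇×A)₃ = ∂A₂/∂x − ∂A₁/∂y = 6*z
∇×A = (-16*y^2 - 24*y + 12, -6*y - 3*z^2 - 2, 6*z)
At (3, 1, -1): (-28, -11, -6).

(-28, -11, -6)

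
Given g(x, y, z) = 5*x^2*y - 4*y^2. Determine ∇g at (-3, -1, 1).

∂g/∂x = 10*x*y
∂g/∂y = 5*x^2 - 8*y
∂g/∂z = 0
∇g = (10*x*y, 5*x^2 - 8*y, 0)
At (-3, -1, 1): (30, 53, 0).

(30, 53, 0)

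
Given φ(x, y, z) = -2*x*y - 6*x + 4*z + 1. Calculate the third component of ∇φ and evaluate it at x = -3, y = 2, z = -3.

4

(∇φ)_3 = ∂φ/∂z = 4
At (-3, 2, -3): 4.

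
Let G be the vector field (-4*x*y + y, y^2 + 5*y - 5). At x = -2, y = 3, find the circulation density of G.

-9

∂G₂/∂x = 0
∂G₁/∂y = -4*x + 1
Scalar curl = 4*x - 1
At (-2, 3): -9.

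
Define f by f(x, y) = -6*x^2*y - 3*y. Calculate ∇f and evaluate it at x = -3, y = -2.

(-72, -57)

∂f/∂x = -12*x*y
∂f/∂y = -6*x^2 - 3
∇f = (-12*x*y, -6*x^2 - 3)
At (-3, -2): (-72, -57).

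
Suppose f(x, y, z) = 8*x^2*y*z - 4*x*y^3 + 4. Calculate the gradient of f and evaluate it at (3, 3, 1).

(36, -252, 216)

∂f/∂x = 16*x*y*z - 4*y^3
∂f/∂y = 8*x^2*z - 12*x*y^2
∂f/∂z = 8*x^2*y
∇f = (16*x*y*z - 4*y^3, 8*x^2*z - 12*x*y^2, 8*x^2*y)
At (3, 3, 1): (36, -252, 216).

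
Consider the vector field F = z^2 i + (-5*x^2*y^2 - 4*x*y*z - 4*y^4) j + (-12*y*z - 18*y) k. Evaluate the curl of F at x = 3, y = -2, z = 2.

(∇×F)₁ = ∂F₃/∂y − ∂F₂/∂z = 4*x*y - 12*z - 18
(∇×F)₂ = ∂F₁/∂z − ∂F₃/∂x = 2*z
(∇×F)₃ = ∂F₂/∂x − ∂F₁/∂y = -10*x*y^2 - 4*y*z
∇×F = (4*x*y - 12*z - 18, 2*z, -10*x*y^2 - 4*y*z)
At (3, -2, 2): (-66, 4, -104).

(-66, 4, -104)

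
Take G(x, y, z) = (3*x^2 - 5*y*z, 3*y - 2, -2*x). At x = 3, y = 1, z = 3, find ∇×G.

(∇×G)₁ = ∂G₃/∂y − ∂G₂/∂z = 0
(∇×G)₂ = ∂G₁/∂z − ∂G₃/∂x = -5*y + 2
(∇×G)₃ = ∂G₂/∂x − ∂G₁/∂y = 5*z
∇×G = (0, -5*y + 2, 5*z)
At (3, 1, 3): (0, -3, 15).

(0, -3, 15)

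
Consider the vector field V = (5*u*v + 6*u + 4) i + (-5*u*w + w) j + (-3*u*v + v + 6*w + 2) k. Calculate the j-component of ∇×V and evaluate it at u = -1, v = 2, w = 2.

(∇×V)_2 = ∂V₁/∂w − ∂V₃/∂u
= 0 − (-3*v)
= 3*v
At (-1, 2, 2): 6.

6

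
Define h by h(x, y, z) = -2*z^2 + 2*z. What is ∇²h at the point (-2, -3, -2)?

-4

∂²h/∂x² = 0
∂²h/∂y² = 0
∂²h/∂z² = -4
∇²h = -4
At (-2, -3, -2): -4.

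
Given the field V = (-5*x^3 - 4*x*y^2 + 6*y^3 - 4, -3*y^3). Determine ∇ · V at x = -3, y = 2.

-187

∂V₁/∂x = -15*x^2 - 4*y^2
∂V₂/∂y = -9*y^2
∇·V = -15*x^2 - 13*y^2
At (-3, 2): -187.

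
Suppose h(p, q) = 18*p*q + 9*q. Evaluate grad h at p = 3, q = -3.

(-54, 63)

∂h/∂p = 18*q
∂h/∂q = 18*p + 9
∇h = (18*q, 18*p + 9)
At (3, -3): (-54, 63).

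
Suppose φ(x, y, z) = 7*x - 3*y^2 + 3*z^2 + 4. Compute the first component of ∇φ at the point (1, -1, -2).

(∇φ)_1 = ∂φ/∂x = 7
At (1, -1, -2): 7.

7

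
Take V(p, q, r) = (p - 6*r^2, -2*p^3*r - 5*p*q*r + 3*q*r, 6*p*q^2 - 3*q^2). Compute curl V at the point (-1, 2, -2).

(-54, 0, 32)

(∇×V)₁ = ∂V₃/∂q − ∂V₂/∂r = 2*p^3 + 17*p*q - 9*q
(∇×V)₂ = ∂V₁/∂r − ∂V₃/∂p = -6*q^2 - 12*r
(∇×V)₃ = ∂V₂/∂p − ∂V₁/∂q = -6*p^2*r - 5*q*r
∇×V = (2*p^3 + 17*p*q - 9*q, -6*q^2 - 12*r, -6*p^2*r - 5*q*r)
At (-1, 2, -2): (-54, 0, 32).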